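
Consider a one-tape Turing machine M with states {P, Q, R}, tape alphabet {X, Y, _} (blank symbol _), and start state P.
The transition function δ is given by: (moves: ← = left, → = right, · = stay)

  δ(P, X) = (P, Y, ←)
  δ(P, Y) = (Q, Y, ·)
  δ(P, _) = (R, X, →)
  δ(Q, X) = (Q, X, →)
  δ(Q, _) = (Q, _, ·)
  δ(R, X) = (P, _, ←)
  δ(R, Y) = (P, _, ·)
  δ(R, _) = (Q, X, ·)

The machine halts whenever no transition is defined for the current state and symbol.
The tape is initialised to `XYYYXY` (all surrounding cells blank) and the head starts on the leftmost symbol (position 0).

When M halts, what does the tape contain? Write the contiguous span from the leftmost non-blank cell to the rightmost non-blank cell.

P | __[X]YYYXY   read X → write Y, move ←, go to P
P | _[_]YYYYXY   read _ → write X, move →, go to R
R | _X[Y]YYYXY   read Y → write _, move ·, go to P
P | _X[_]YYYXY   read _ → write X, move →, go to R
R | _XX[Y]YYXY   read Y → write _, move ·, go to P
P | _XX[_]YYXY   read _ → write X, move →, go to R
R | _XXX[Y]YXY   read Y → write _, move ·, go to P
P | _XXX[_]YXY   read _ → write X, move →, go to R
R | _XXXX[Y]XY   read Y → write _, move ·, go to P
P | _XXXX[_]XY   read _ → write X, move →, go to R
R | _XXXXX[X]Y   read X → write _, move ←, go to P
P | _XXXX[X]_Y   read X → write Y, move ←, go to P
P | _XXX[X]Y_Y   read X → write Y, move ←, go to P
P | _XX[X]YY_Y   read X → write Y, move ←, go to P
P | _X[X]YYY_Y   read X → write Y, move ←, go to P
P | _[X]YYYY_Y   read X → write Y, move ←, go to P
P | [_]YYYYY_Y   read _ → write X, move →, go to R
R | X[Y]YYYY_Y   read Y → write _, move ·, go to P
P | X[_]YYYY_Y   read _ → write X, move →, go to R
R | XX[Y]YYY_Y   read Y → write _, move ·, go to P
P | XX[_]YYY_Y   read _ → write X, move →, go to R
R | XXX[Y]YY_Y   read Y → write _, move ·, go to P
P | XXX[_]YY_Y   read _ → write X, move →, go to R
R | XXXX[Y]Y_Y   read Y → write _, move ·, go to P
P | XXXX[_]Y_Y   read _ → write X, move →, go to R
R | XXXXX[Y]_Y   read Y → write _, move ·, go to P
P | XXXXX[_]_Y   read _ → write X, move →, go to R
R | XXXXXX[_]Y   read _ → write X, move ·, go to Q
Q | XXXXXX[X]Y   read X → write X, move →, go to Q
Q | XXXXXXX[Y]
The non-blank tape span at halt is XXXXXXXY.

XXXXXXXY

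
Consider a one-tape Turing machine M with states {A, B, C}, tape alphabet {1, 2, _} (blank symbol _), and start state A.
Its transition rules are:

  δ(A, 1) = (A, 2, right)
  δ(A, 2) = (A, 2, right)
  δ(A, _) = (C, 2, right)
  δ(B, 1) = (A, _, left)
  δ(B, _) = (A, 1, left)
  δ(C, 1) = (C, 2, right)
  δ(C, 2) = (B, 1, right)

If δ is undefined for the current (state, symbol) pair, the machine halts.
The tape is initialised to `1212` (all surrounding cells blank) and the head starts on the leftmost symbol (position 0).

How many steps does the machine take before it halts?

state=A head=0 tape=[1]212__   (A,1)→(A,2,right)
state=A head=1 tape=2[2]12__   (A,2)→(A,2,right)
state=A head=2 tape=22[1]2__   (A,1)→(A,2,right)
state=A head=3 tape=222[2]__   (A,2)→(A,2,right)
state=A head=4 tape=2222[_]_   (A,_)→(C,2,right)
state=C head=5 tape=22222[_]
M halts after 5 transitions.

5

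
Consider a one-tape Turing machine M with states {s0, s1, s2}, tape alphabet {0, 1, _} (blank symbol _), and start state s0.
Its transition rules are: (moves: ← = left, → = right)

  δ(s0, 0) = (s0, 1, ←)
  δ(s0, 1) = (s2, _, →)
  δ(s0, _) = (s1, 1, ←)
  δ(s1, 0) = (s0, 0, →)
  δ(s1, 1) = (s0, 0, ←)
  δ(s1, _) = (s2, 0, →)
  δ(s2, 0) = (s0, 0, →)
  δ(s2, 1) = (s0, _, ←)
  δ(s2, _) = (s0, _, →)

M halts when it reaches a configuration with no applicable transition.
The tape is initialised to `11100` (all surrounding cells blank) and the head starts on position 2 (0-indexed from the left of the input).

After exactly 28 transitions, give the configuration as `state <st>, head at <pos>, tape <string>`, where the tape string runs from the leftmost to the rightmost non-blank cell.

s0 | 11[1]00__   read 1 → write _, move →, go to s2
s2 | 11_[0]0__   read 0 → write 0, move →, go to s0
s0 | 11_0[0]__   read 0 → write 1, move ←, go to s0
s0 | 11_[0]1__   read 0 → write 1, move ←, go to s0
s0 | 11[_]11__   read _ → write 1, move ←, go to s1
s1 | 1[1]111__   read 1 → write 0, move ←, go to s0
s0 | [1]0111__   read 1 → write _, move →, go to s2
s2 | _[0]111__   read 0 → write 0, move →, go to s0
s0 | _0[1]11__   read 1 → write _, move →, go to s2
s2 | _0_[1]1__   read 1 → write _, move ←, go to s0
s0 | _0[_]_1__   read _ → write 1, move ←, go to s1
s1 | _[0]1_1__   read 0 → write 0, move →, go to s0
s0 | _0[1]_1__   read 1 → write _, move →, go to s2
s2 | _0_[_]1__   read _ → write _, move →, go to s0
s0 | _0__[1]__   read 1 → write _, move →, go to s2
s2 | _0___[_]_   read _ → write _, move →, go to s0
s0 | _0____[_]   read _ → write 1, move ←, go to s1
s1 | _0___[_]1   read _ → write 0, move →, go to s2
s2 | _0___0[1]   read 1 → write _, move ←, go to s0
s0 | _0___[0]_   read 0 → write 1, move ←, go to s0
s0 | _0__[_]1_   read _ → write 1, move ←, go to s1
s1 | _0_[_]11_   read _ → write 0, move →, go to s2
s2 | _0_0[1]1_   read 1 → write _, move ←, go to s0
s0 | _0_[0]_1_   read 0 → write 1, move ←, go to s0
s0 | _0[_]1_1_   read _ → write 1, move ←, go to s1
s1 | _[0]11_1_   read 0 → write 0, move →, go to s0
s0 | _0[1]1_1_   read 1 → write _, move →, go to s2
s2 | _0_[1]_1_   read 1 → write _, move ←, go to s0
s0 | _0[_]__1_
After 28 steps: state s0, head at 2, tape 0___1.

state s0, head at 2, tape 0___1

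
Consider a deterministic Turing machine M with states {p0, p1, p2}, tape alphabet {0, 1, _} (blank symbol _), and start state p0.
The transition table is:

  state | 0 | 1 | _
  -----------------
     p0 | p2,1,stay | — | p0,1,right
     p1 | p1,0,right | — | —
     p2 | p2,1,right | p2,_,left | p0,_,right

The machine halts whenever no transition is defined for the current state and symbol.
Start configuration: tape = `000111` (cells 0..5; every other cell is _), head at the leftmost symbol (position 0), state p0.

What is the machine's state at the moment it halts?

state=p0 head=0 tape=_[0]00111   (p0,0)→(p2,1,stay)
state=p2 head=0 tape=_[1]00111   (p2,1)→(p2,_,left)
state=p2 head=-1 tape=[_]_00111   (p2,_)→(p0,_,right)
state=p0 head=0 tape=_[_]00111   (p0,_)→(p0,1,right)
state=p0 head=1 tape=_1[0]0111   (p0,0)→(p2,1,stay)
state=p2 head=1 tape=_1[1]0111   (p2,1)→(p2,_,left)
state=p2 head=0 tape=_[1]_0111   (p2,1)→(p2,_,left)
state=p2 head=-1 tape=[_]__0111   (p2,_)→(p0,_,right)
state=p0 head=0 tape=_[_]_0111   (p0,_)→(p0,1,right)
state=p0 head=1 tape=_1[_]0111   (p0,_)→(p0,1,right)
state=p0 head=2 tape=_11[0]111   (p0,0)→(p2,1,stay)
state=p2 head=2 tape=_11[1]111   (p2,1)→(p2,_,left)
state=p2 head=1 tape=_1[1]_111   (p2,1)→(p2,_,left)
state=p2 head=0 tape=_[1]__111   (p2,1)→(p2,_,left)
state=p2 head=-1 tape=[_]___111   (p2,_)→(p0,_,right)
state=p0 head=0 tape=_[_]__111   (p0,_)→(p0,1,right)
state=p0 head=1 tape=_1[_]_111   (p0,_)→(p0,1,right)
state=p0 head=2 tape=_11[_]111   (p0,_)→(p0,1,right)
state=p0 head=3 tape=_111[1]11
No transition is defined for (p0, 1); M halts in state p0.

p0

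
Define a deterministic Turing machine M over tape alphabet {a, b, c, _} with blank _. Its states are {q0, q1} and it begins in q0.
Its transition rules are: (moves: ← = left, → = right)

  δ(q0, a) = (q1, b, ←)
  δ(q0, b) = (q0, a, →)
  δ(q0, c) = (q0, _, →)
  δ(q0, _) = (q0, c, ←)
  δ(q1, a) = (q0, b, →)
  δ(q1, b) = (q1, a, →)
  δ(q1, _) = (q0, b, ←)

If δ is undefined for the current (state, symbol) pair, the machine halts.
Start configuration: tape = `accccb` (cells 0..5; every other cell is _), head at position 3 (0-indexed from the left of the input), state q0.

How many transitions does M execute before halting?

25

state=q0 head=3 tape=acc[c]cb___   (q0,c)→(q0,_,→)
state=q0 head=4 tape=acc_[c]b___   (q0,c)→(q0,_,→)
state=q0 head=5 tape=acc__[b]___   (q0,b)→(q0,a,→)
state=q0 head=6 tape=acc__a[_]__   (q0,_)→(q0,c,←)
state=q0 head=5 tape=acc__[a]c__   (q0,a)→(q1,b,←)
state=q1 head=4 tape=acc_[_]bc__   (q1,_)→(q0,b,←)
state=q0 head=3 tape=acc[_]bbc__   (q0,_)→(q0,c,←)
state=q0 head=2 tape=ac[c]cbbc__   (q0,c)→(q0,_,→)
state=q0 head=3 tape=ac_[c]bbc__   (q0,c)→(q0,_,→)
state=q0 head=4 tape=ac__[b]bc__   (q0,b)→(q0,a,→)
state=q0 head=5 tape=ac__a[b]c__   (q0,b)→(q0,a,→)
state=q0 head=6 tape=ac__aa[c]__   (q0,c)→(q0,_,→)
state=q0 head=7 tape=ac__aa_[_]_   (q0,_)→(q0,c,←)
state=q0 head=6 tape=ac__aa[_]c_   (q0,_)→(q0,c,←)
state=q0 head=5 tape=ac__a[a]cc_   (q0,a)→(q1,b,←)
state=q1 head=4 tape=ac__[a]bcc_   (q1,a)→(q0,b,→)
state=q0 head=5 tape=ac__b[b]cc_   (q0,b)→(q0,a,→)
state=q0 head=6 tape=ac__ba[c]c_   (q0,c)→(q0,_,→)
state=q0 head=7 tape=ac__ba_[c]_   (q0,c)→(q0,_,→)
state=q0 head=8 tape=ac__ba__[_]   (q0,_)→(q0,c,←)
state=q0 head=7 tape=ac__ba_[_]c   (q0,_)→(q0,c,←)
state=q0 head=6 tape=ac__ba[_]cc   (q0,_)→(q0,c,←)
state=q0 head=5 tape=ac__b[a]ccc   (q0,a)→(q1,b,←)
state=q1 head=4 tape=ac__[b]bccc   (q1,b)→(q1,a,→)
state=q1 head=5 tape=ac__a[b]ccc   (q1,b)→(q1,a,→)
state=q1 head=6 tape=ac__aa[c]cc
M halts after 25 transitions.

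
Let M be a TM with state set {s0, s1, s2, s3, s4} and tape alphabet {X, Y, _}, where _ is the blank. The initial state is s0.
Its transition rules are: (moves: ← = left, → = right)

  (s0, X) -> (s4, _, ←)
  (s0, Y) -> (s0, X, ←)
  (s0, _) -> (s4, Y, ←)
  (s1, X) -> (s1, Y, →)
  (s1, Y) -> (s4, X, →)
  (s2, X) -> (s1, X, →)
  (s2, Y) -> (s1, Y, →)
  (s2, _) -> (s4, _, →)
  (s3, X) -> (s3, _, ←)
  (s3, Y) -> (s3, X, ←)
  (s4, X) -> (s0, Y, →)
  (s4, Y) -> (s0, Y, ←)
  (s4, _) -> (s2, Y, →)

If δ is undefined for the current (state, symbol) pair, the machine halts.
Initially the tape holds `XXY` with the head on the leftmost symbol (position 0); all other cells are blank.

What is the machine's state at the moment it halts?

s0 | _____[X]XY_   read X → write _, move ←, go to s4
s4 | ____[_]_XY_   read _ → write Y, move →, go to s2
s2 | ____Y[_]XY_   read _ → write _, move →, go to s4
s4 | ____Y_[X]Y_   read X → write Y, move →, go to s0
s0 | ____Y_Y[Y]_   read Y → write X, move ←, go to s0
s0 | ____Y_[Y]X_   read Y → write X, move ←, go to s0
s0 | ____Y[_]XX_   read _ → write Y, move ←, go to s4
s4 | ____[Y]YXX_   read Y → write Y, move ←, go to s0
s0 | ___[_]YYXX_   read _ → write Y, move ←, go to s4
s4 | __[_]YYYXX_   read _ → write Y, move →, go to s2
s2 | __Y[Y]YYXX_   read Y → write Y, move →, go to s1
s1 | __YY[Y]YXX_   read Y → write X, move →, go to s4
s4 | __YYX[Y]XX_   read Y → write Y, move ←, go to s0
s0 | __YY[X]YXX_   read X → write _, move ←, go to s4
s4 | __Y[Y]_YXX_   read Y → write Y, move ←, go to s0
s0 | __[Y]Y_YXX_   read Y → write X, move ←, go to s0
s0 | _[_]XY_YXX_   read _ → write Y, move ←, go to s4
s4 | [_]YXY_YXX_   read _ → write Y, move →, go to s2
s2 | Y[Y]XY_YXX_   read Y → write Y, move →, go to s1
s1 | YY[X]Y_YXX_   read X → write Y, move →, go to s1
s1 | YYY[Y]_YXX_   read Y → write X, move →, go to s4
s4 | YYYX[_]YXX_   read _ → write Y, move →, go to s2
s2 | YYYXY[Y]XX_   read Y → write Y, move →, go to s1
s1 | YYYXYY[X]X_   read X → write Y, move →, go to s1
s1 | YYYXYYY[X]_   read X → write Y, move →, go to s1
s1 | YYYXYYYY[_]
No transition is defined for (s1, _); M halts in state s1.

s1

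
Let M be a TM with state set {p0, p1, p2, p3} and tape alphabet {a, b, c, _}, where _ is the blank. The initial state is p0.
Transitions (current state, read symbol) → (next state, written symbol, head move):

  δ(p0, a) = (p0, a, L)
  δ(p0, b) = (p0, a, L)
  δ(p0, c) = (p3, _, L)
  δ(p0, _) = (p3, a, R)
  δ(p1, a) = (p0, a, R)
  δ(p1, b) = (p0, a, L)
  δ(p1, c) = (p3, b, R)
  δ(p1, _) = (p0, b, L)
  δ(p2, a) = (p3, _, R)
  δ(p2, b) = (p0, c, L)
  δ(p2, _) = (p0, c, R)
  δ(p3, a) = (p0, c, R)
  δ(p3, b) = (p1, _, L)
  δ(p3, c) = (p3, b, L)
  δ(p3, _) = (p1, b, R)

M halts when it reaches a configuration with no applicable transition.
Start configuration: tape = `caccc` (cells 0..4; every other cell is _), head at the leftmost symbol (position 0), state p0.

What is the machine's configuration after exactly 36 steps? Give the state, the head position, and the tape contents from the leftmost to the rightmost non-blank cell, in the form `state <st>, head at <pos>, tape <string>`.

state p0, head at -2, tape cc_a_a_cc

p0 | ____[c]accc   read c → write _, move L, go to p3
p3 | ___[_]_accc   read _ → write b, move R, go to p1
p1 | ___b[_]accc   read _ → write b, move L, go to p0
p0 | ___[b]baccc   read b → write a, move L, go to p0
p0 | __[_]abaccc   read _ → write a, move R, go to p3
p3 | __a[a]baccc   read a → write c, move R, go to p0
p0 | __ac[b]accc   read b → write a, move L, go to p0
p0 | __a[c]aaccc   read c → write _, move L, go to p3
p3 | __[a]_aaccc   read a → write c, move R, go to p0
p0 | __c[_]aaccc   read _ → write a, move R, go to p3
p3 | __ca[a]accc   read a → write c, move R, go to p0
p0 | __cac[a]ccc   read a → write a, move L, go to p0
p0 | __ca[c]accc   read c → write _, move L, go to p3
p3 | __c[a]_accc   read a → write c, move R, go to p0
p0 | __cc[_]accc   read _ → write a, move R, go to p3
p3 | __cca[a]ccc   read a → write c, move R, go to p0
p0 | __ccac[c]cc   read c → write _, move L, go to p3
p3 | __cca[c]_cc   read c → write b, move L, go to p3
p3 | __cc[a]b_cc   read a → write c, move R, go to p0
p0 | __ccc[b]_cc   read b → write a, move L, go to p0
p0 | __cc[c]a_cc   read c → write _, move L, go to p3
p3 | __c[c]_a_cc   read c → write b, move L, go to p3
p3 | __[c]b_a_cc   read c → write b, move L, go to p3
p3 | _[_]bb_a_cc   read _ → write b, move R, go to p1
p1 | _b[b]b_a_cc   read b → write a, move L, go to p0
p0 | _[b]ab_a_cc   read b → write a, move L, go to p0
p0 | [_]aab_a_cc   read _ → write a, move R, go to p3
p3 | a[a]ab_a_cc   read a → write c, move R, go to p0
p0 | ac[a]b_a_cc   read a → write a, move L, go to p0
p0 | a[c]ab_a_cc   read c → write _, move L, go to p3
p3 | [a]_ab_a_cc   read a → write c, move R, go to p0
p0 | c[_]ab_a_cc   read _ → write a, move R, go to p3
p3 | ca[a]b_a_cc   read a → write c, move R, go to p0
p0 | cac[b]_a_cc   read b → write a, move L, go to p0
p0 | ca[c]a_a_cc   read c → write _, move L, go to p3
p3 | c[a]_a_a_cc   read a → write c, move R, go to p0
p0 | cc[_]a_a_cc
After 36 steps: state p0, head at -2, tape cc_a_a_cc.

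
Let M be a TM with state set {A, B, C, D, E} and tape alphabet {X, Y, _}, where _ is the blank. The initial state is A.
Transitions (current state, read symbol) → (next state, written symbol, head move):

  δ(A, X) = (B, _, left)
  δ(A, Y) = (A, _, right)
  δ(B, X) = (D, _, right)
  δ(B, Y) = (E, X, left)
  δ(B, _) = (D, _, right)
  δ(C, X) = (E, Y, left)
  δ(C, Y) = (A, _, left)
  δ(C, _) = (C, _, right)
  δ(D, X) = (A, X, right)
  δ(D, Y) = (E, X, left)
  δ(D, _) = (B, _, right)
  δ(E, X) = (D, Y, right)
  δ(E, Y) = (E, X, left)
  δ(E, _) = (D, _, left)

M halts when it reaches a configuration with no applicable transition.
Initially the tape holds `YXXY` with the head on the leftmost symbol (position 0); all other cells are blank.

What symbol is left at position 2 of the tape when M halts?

_

A | [Y]XXY_   read Y → write _, move right, go to A
A | _[X]XY_   read X → write _, move left, go to B
B | [_]_XY_   read _ → write _, move right, go to D
D | _[_]XY_   read _ → write _, move right, go to B
B | __[X]Y_   read X → write _, move right, go to D
D | ___[Y]_   read Y → write X, move left, go to E
E | __[_]X_   read _ → write _, move left, go to D
D | _[_]_X_   read _ → write _, move right, go to B
B | __[_]X_   read _ → write _, move right, go to D
D | ___[X]_   read X → write X, move right, go to A
A | ___X[_]
Cell 2 holds _ when M halts.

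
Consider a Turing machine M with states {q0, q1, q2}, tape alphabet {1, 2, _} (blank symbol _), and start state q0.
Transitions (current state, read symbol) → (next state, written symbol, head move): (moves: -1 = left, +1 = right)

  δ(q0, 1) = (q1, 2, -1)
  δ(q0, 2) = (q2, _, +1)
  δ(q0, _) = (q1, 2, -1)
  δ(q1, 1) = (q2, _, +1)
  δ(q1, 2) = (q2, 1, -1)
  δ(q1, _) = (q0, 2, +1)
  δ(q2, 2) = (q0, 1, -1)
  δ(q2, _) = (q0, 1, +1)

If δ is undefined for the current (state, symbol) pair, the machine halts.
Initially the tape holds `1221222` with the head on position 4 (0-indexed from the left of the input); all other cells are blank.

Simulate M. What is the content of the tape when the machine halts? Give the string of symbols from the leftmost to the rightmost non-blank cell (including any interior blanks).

2_112112

state=q0 head=4 tape=_1221[2]22   (q0,2)→(q2,_,+1)
state=q2 head=5 tape=_1221_[2]2   (q2,2)→(q0,1,-1)
state=q0 head=4 tape=_1221[_]12   (q0,_)→(q1,2,-1)
state=q1 head=3 tape=_122[1]212   (q1,1)→(q2,_,+1)
state=q2 head=4 tape=_122_[2]12   (q2,2)→(q0,1,-1)
state=q0 head=3 tape=_122[_]112   (q0,_)→(q1,2,-1)
state=q1 head=2 tape=_12[2]2112   (q1,2)→(q2,1,-1)
state=q2 head=1 tape=_1[2]12112   (q2,2)→(q0,1,-1)
state=q0 head=0 tape=_[1]112112   (q0,1)→(q1,2,-1)
state=q1 head=-1 tape=[_]2112112   (q1,_)→(q0,2,+1)
state=q0 head=0 tape=2[2]112112   (q0,2)→(q2,_,+1)
state=q2 head=1 tape=2_[1]12112
The non-blank tape span at halt is 2_112112.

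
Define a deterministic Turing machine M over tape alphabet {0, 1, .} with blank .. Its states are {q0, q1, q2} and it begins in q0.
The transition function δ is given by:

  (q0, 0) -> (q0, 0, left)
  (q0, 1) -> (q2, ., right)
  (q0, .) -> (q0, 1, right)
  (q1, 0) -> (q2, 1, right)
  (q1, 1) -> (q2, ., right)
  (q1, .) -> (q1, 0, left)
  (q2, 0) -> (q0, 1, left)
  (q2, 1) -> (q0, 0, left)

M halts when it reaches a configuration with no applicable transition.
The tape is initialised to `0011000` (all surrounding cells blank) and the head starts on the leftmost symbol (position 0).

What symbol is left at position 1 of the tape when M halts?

1

state=q0 head=0 tape=.[0]011000.   (q0,0)→(q0,0,left)
state=q0 head=-1 tape=[.]0011000.   (q0,.)→(q0,1,right)
state=q0 head=0 tape=1[0]011000.   (q0,0)→(q0,0,left)
state=q0 head=-1 tape=[1]0011000.   (q0,1)→(q2,.,right)
state=q2 head=0 tape=.[0]011000.   (q2,0)→(q0,1,left)
state=q0 head=-1 tape=[.]1011000.   (q0,.)→(q0,1,right)
state=q0 head=0 tape=1[1]011000.   (q0,1)→(q2,.,right)
state=q2 head=1 tape=1.[0]11000.   (q2,0)→(q0,1,left)
state=q0 head=0 tape=1[.]111000.   (q0,.)→(q0,1,right)
state=q0 head=1 tape=11[1]11000.   (q0,1)→(q2,.,right)
state=q2 head=2 tape=11.[1]1000.   (q2,1)→(q0,0,left)
state=q0 head=1 tape=11[.]01000.   (q0,.)→(q0,1,right)
state=q0 head=2 tape=111[0]1000.   (q0,0)→(q0,0,left)
state=q0 head=1 tape=11[1]01000.   (q0,1)→(q2,.,right)
state=q2 head=2 tape=11.[0]1000.   (q2,0)→(q0,1,left)
state=q0 head=1 tape=11[.]11000.   (q0,.)→(q0,1,right)
state=q0 head=2 tape=111[1]1000.   (q0,1)→(q2,.,right)
state=q2 head=3 tape=111.[1]000.   (q2,1)→(q0,0,left)
state=q0 head=2 tape=111[.]0000.   (q0,.)→(q0,1,right)
state=q0 head=3 tape=1111[0]000.   (q0,0)→(q0,0,left)
state=q0 head=2 tape=111[1]0000.   (q0,1)→(q2,.,right)
state=q2 head=3 tape=111.[0]000.   (q2,0)→(q0,1,left)
state=q0 head=2 tape=111[.]1000.   (q0,.)→(q0,1,right)
state=q0 head=3 tape=1111[1]000.   (q0,1)→(q2,.,right)
state=q2 head=4 tape=1111.[0]00.   (q2,0)→(q0,1,left)
state=q0 head=3 tape=1111[.]100.   (q0,.)→(q0,1,right)
state=q0 head=4 tape=11111[1]00.   (q0,1)→(q2,.,right)
state=q2 head=5 tape=11111.[0]0.   (q2,0)→(q0,1,left)
state=q0 head=4 tape=11111[.]10.   (q0,.)→(q0,1,right)
state=q0 head=5 tape=111111[1]0.   (q0,1)→(q2,.,right)
state=q2 head=6 tape=111111.[0].   (q2,0)→(q0,1,left)
state=q0 head=5 tape=111111[.]1.   (q0,.)→(q0,1,right)
state=q0 head=6 tape=1111111[1].   (q0,1)→(q2,.,right)
state=q2 head=7 tape=1111111.[.]
Cell 1 holds 1 when M halts.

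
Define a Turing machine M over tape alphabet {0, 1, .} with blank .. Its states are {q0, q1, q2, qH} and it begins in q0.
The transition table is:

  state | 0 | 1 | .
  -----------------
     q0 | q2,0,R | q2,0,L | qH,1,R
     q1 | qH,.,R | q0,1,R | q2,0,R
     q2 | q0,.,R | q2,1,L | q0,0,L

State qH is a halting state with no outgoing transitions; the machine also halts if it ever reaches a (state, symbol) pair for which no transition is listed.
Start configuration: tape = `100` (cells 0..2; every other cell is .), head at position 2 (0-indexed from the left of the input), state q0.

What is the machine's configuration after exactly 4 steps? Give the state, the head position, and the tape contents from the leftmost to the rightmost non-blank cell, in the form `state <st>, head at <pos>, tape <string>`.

state q0, head at 4, tape 100

q0 | 10[0]..   read 0 → write 0, move R, go to q2
q2 | 100[.].   read . → write 0, move L, go to q0
q0 | 10[0]0.   read 0 → write 0, move R, go to q2
q2 | 100[0].   read 0 → write ., move R, go to q0
q0 | 100.[.]
After 4 steps: state q0, head at 4, tape 100.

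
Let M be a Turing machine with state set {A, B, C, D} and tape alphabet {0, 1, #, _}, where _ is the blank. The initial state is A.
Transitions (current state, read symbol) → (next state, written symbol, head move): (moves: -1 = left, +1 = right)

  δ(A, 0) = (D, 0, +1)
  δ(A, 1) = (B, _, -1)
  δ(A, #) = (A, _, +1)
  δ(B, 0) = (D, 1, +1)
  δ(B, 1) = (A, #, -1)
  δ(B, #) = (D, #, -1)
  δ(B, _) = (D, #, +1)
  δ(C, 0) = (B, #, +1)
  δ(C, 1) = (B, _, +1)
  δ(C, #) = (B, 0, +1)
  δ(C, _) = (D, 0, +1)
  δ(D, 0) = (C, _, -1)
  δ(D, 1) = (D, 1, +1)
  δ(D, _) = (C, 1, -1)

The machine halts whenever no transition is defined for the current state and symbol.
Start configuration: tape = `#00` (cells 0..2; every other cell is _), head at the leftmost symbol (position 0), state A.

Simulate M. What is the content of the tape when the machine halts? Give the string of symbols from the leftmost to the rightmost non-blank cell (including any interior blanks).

#0#

state=A head=0 tape=[#]00_   (A,#)→(A,_,+1)
state=A head=1 tape=_[0]0_   (A,0)→(D,0,+1)
state=D head=2 tape=_0[0]_   (D,0)→(C,_,-1)
state=C head=1 tape=_[0]__   (C,0)→(B,#,+1)
state=B head=2 tape=_#[_]_   (B,_)→(D,#,+1)
state=D head=3 tape=_##[_]   (D,_)→(C,1,-1)
state=C head=2 tape=_#[#]1   (C,#)→(B,0,+1)
state=B head=3 tape=_#0[1]   (B,1)→(A,#,-1)
state=A head=2 tape=_#[0]#   (A,0)→(D,0,+1)
state=D head=3 tape=_#0[#]
The non-blank tape span at halt is #0#.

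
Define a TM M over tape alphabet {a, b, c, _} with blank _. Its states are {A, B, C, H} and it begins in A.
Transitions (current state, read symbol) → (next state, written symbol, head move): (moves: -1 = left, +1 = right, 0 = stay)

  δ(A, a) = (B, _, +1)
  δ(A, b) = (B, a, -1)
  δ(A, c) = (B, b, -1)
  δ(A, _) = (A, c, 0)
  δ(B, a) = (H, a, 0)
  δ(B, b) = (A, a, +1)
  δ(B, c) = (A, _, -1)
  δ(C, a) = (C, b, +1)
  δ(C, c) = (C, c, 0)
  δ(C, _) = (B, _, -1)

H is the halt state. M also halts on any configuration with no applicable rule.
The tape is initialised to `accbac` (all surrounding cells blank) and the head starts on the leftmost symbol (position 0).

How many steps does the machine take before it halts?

A | _[a]ccbac   read a → write _, move +1, go to B
B | __[c]cbac   read c → write _, move -1, go to A
A | _[_]_cbac   read _ → write c, move 0, go to A
A | _[c]_cbac   read c → write b, move -1, go to B
B | [_]b_cbac
M halts after 4 transitions.

4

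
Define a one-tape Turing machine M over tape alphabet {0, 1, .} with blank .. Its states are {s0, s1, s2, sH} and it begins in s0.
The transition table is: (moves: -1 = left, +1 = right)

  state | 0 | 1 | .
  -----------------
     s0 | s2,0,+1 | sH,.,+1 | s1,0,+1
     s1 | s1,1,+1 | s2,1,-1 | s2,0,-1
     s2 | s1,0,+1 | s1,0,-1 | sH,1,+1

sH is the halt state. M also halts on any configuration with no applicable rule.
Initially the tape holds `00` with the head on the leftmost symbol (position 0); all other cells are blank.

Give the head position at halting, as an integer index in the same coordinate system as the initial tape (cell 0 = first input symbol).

s0 | .[0]0...   read 0 → write 0, move +1, go to s2
s2 | .0[0]...   read 0 → write 0, move +1, go to s1
s1 | .00[.]..   read . → write 0, move -1, go to s2
s2 | .0[0]0..   read 0 → write 0, move +1, go to s1
s1 | .00[0]..   read 0 → write 1, move +1, go to s1
s1 | .001[.].   read . → write 0, move -1, go to s2
s2 | .00[1]0.   read 1 → write 0, move -1, go to s1
s1 | .0[0]00.   read 0 → write 1, move +1, go to s1
s1 | .01[0]0.   read 0 → write 1, move +1, go to s1
s1 | .011[0].   read 0 → write 1, move +1, go to s1
s1 | .0111[.]   read . → write 0, move -1, go to s2
s2 | .011[1]0   read 1 → write 0, move -1, go to s1
s1 | .01[1]00   read 1 → write 1, move -1, go to s2
s2 | .0[1]100   read 1 → write 0, move -1, go to s1
s1 | .[0]0100   read 0 → write 1, move +1, go to s1
s1 | .1[0]100   read 0 → write 1, move +1, go to s1
s1 | .11[1]00   read 1 → write 1, move -1, go to s2
s2 | .1[1]100   read 1 → write 0, move -1, go to s1
s1 | .[1]0100   read 1 → write 1, move -1, go to s2
s2 | [.]10100   read . → write 1, move +1, go to sH
sH | 1[1]0100
At halt the head is at cell 0.

0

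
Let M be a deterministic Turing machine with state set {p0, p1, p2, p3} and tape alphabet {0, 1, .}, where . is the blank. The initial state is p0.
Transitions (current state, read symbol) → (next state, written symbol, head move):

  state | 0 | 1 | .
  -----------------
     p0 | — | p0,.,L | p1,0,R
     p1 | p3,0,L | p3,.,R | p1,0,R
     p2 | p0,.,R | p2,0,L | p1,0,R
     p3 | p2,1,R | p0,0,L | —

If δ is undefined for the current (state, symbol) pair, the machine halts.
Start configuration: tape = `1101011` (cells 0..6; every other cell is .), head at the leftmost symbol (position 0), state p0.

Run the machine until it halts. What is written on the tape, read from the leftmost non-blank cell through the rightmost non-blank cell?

001.0011

state=p0 head=0 tape=.[1]101011   (p0,1)→(p0,.,L)
state=p0 head=-1 tape=[.].101011   (p0,.)→(p1,0,R)
state=p1 head=0 tape=0[.]101011   (p1,.)→(p1,0,R)
state=p1 head=1 tape=00[1]01011   (p1,1)→(p3,.,R)
state=p3 head=2 tape=00.[0]1011   (p3,0)→(p2,1,R)
state=p2 head=3 tape=00.1[1]011   (p2,1)→(p2,0,L)
state=p2 head=2 tape=00.[1]0011   (p2,1)→(p2,0,L)
state=p2 head=1 tape=00[.]00011   (p2,.)→(p1,0,R)
state=p1 head=2 tape=000[0]0011   (p1,0)→(p3,0,L)
state=p3 head=1 tape=00[0]00011   (p3,0)→(p2,1,R)
state=p2 head=2 tape=001[0]0011   (p2,0)→(p0,.,R)
state=p0 head=3 tape=001.[0]011
The non-blank tape span at halt is 001.0011.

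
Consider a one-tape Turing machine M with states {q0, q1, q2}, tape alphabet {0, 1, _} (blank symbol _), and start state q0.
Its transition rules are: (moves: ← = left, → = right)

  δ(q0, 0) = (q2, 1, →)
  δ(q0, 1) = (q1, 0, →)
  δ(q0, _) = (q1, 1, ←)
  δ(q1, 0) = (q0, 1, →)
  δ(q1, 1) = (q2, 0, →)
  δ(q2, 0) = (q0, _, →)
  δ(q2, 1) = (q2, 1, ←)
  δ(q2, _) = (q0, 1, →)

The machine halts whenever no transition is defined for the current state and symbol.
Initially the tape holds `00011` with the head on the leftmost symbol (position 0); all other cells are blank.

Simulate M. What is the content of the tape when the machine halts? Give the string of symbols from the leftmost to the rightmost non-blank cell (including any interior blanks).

q0 | [0]0011_   read 0 → write 1, move →, go to q2
q2 | 1[0]011_   read 0 → write _, move →, go to q0
q0 | 1_[0]11_   read 0 → write 1, move →, go to q2
q2 | 1_1[1]1_   read 1 → write 1, move ←, go to q2
q2 | 1_[1]11_   read 1 → write 1, move ←, go to q2
q2 | 1[_]111_   read _ → write 1, move →, go to q0
q0 | 11[1]11_   read 1 → write 0, move →, go to q1
q1 | 110[1]1_   read 1 → write 0, move →, go to q2
q2 | 1100[1]_   read 1 → write 1, move ←, go to q2
q2 | 110[0]1_   read 0 → write _, move →, go to q0
q0 | 110_[1]_   read 1 → write 0, move →, go to q1
q1 | 110_0[_]
The non-blank tape span at halt is 110_0.

110_0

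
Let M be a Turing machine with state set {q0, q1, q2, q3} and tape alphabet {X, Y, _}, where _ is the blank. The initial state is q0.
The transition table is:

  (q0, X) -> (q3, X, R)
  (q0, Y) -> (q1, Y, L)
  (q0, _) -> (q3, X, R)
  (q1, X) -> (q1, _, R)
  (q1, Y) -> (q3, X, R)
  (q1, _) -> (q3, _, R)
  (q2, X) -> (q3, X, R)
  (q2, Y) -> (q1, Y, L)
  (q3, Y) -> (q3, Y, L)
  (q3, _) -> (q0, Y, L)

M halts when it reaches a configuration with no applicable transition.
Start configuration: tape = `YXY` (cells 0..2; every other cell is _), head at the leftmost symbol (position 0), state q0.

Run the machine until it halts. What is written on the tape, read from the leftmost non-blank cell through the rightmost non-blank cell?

XYYXY

state=q0 head=0 tape=__[Y]XY   (q0,Y)→(q1,Y,L)
state=q1 head=-1 tape=_[_]YXY   (q1,_)→(q3,_,R)
state=q3 head=0 tape=__[Y]XY   (q3,Y)→(q3,Y,L)
state=q3 head=-1 tape=_[_]YXY   (q3,_)→(q0,Y,L)
state=q0 head=-2 tape=[_]YYXY   (q0,_)→(q3,X,R)
state=q3 head=-1 tape=X[Y]YXY   (q3,Y)→(q3,Y,L)
state=q3 head=-2 tape=[X]YYXY
The non-blank tape span at halt is XYYXY.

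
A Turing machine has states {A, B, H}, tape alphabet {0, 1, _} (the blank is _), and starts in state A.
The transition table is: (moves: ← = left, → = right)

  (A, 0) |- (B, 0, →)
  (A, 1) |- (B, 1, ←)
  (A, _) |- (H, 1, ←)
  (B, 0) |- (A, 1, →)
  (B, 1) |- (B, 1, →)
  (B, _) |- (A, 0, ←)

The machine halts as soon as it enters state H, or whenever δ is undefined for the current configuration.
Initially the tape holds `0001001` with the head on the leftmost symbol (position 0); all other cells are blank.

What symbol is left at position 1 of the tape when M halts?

1

A | [0]001001__   read 0 → write 0, move →, go to B
B | 0[0]01001__   read 0 → write 1, move →, go to A
A | 01[0]1001__   read 0 → write 0, move →, go to B
B | 010[1]001__   read 1 → write 1, move →, go to B
B | 0101[0]01__   read 0 → write 1, move →, go to A
A | 01011[0]1__   read 0 → write 0, move →, go to B
B | 010110[1]__   read 1 → write 1, move →, go to B
B | 0101101[_]_   read _ → write 0, move ←, go to A
A | 010110[1]0_   read 1 → write 1, move ←, go to B
B | 01011[0]10_   read 0 → write 1, move →, go to A
A | 010111[1]0_   read 1 → write 1, move ←, go to B
B | 01011[1]10_   read 1 → write 1, move →, go to B
B | 010111[1]0_   read 1 → write 1, move →, go to B
B | 0101111[0]_   read 0 → write 1, move →, go to A
A | 01011111[_]   read _ → write 1, move ←, go to H
H | 0101111[1]1
Cell 1 holds 1 when M halts.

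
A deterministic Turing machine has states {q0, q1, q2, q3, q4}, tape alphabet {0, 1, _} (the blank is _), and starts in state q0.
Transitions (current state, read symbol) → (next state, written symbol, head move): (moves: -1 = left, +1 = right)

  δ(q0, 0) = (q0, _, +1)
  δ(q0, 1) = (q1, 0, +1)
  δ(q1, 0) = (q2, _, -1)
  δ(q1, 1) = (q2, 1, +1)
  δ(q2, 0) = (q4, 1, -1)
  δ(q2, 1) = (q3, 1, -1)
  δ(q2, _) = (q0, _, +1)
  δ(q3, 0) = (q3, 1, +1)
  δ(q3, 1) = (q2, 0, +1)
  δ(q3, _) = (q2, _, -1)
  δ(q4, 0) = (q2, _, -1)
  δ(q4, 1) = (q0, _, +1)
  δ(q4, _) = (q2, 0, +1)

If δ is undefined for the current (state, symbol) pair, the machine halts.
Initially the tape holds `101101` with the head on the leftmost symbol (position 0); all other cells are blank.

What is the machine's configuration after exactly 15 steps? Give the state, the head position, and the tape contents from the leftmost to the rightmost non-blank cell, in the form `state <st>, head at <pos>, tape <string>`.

state q0, head at 7, tape 10_0_01

state=q0 head=0 tape=_[1]01101__   (q0,1)→(q1,0,+1)
state=q1 head=1 tape=_0[0]1101__   (q1,0)→(q2,_,-1)
state=q2 head=0 tape=_[0]_1101__   (q2,0)→(q4,1,-1)
state=q4 head=-1 tape=[_]1_1101__   (q4,_)→(q2,0,+1)
state=q2 head=0 tape=0[1]_1101__   (q2,1)→(q3,1,-1)
state=q3 head=-1 tape=[0]1_1101__   (q3,0)→(q3,1,+1)
state=q3 head=0 tape=1[1]_1101__   (q3,1)→(q2,0,+1)
state=q2 head=1 tape=10[_]1101__   (q2,_)→(q0,_,+1)
state=q0 head=2 tape=10_[1]101__   (q0,1)→(q1,0,+1)
state=q1 head=3 tape=10_0[1]01__   (q1,1)→(q2,1,+1)
state=q2 head=4 tape=10_01[0]1__   (q2,0)→(q4,1,-1)
state=q4 head=3 tape=10_0[1]11__   (q4,1)→(q0,_,+1)
state=q0 head=4 tape=10_0_[1]1__   (q0,1)→(q1,0,+1)
state=q1 head=5 tape=10_0_0[1]__   (q1,1)→(q2,1,+1)
state=q2 head=6 tape=10_0_01[_]_   (q2,_)→(q0,_,+1)
state=q0 head=7 tape=10_0_01_[_]
After 15 steps: state q0, head at 7, tape 10_0_01.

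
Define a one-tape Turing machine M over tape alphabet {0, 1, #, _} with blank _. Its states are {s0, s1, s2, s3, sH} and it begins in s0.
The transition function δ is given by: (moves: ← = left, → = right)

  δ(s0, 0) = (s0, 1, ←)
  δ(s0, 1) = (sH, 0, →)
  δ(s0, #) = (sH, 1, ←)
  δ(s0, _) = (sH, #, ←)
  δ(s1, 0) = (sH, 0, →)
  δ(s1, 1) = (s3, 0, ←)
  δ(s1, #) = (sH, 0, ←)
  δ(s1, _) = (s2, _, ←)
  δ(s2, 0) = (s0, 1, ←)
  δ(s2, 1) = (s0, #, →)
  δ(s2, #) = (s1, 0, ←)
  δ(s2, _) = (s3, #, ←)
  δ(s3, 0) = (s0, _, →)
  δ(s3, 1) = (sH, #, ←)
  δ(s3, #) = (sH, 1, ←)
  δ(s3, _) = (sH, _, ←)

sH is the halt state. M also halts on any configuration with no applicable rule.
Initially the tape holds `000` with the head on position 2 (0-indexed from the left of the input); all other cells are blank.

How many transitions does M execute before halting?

4

state=s0 head=2 tape=__00[0]   (s0,0)→(s0,1,←)
state=s0 head=1 tape=__0[0]1   (s0,0)→(s0,1,←)
state=s0 head=0 tape=__[0]11   (s0,0)→(s0,1,←)
state=s0 head=-1 tape=_[_]111   (s0,_)→(sH,#,←)
state=sH head=-2 tape=[_]#111
M halts after 4 transitions.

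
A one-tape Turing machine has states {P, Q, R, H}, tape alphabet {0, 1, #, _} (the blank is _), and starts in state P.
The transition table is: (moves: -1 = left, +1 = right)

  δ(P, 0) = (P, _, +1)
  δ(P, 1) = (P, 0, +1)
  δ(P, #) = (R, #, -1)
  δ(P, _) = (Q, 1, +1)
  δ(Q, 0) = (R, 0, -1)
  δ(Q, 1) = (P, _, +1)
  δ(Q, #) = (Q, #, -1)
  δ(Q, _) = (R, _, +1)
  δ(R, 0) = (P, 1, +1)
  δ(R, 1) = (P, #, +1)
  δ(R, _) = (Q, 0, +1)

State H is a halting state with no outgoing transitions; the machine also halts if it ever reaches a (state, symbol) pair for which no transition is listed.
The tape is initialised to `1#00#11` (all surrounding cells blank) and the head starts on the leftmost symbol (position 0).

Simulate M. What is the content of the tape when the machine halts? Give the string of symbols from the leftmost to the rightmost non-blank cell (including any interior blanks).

state=P head=0 tape=[1]#00#11   (P,1)→(P,0,+1)
state=P head=1 tape=0[#]00#11   (P,#)→(R,#,-1)
state=R head=0 tape=[0]#00#11   (R,0)→(P,1,+1)
state=P head=1 tape=1[#]00#11   (P,#)→(R,#,-1)
state=R head=0 tape=[1]#00#11   (R,1)→(P,#,+1)
state=P head=1 tape=#[#]00#11   (P,#)→(R,#,-1)
state=R head=0 tape=[#]#00#11
The non-blank tape span at halt is ##00#11.

##00#11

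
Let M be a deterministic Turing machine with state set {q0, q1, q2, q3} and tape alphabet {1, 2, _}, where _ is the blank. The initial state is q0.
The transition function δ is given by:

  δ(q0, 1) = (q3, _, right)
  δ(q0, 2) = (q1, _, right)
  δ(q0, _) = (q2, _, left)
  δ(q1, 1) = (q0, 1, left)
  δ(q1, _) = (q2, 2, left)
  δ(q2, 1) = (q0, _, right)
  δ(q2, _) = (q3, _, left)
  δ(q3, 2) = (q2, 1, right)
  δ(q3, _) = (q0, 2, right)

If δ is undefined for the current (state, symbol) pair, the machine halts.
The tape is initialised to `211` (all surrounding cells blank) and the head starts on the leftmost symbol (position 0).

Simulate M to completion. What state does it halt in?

q0 | __[2]11   read 2 → write _, move right, go to q1
q1 | ___[1]1   read 1 → write 1, move left, go to q0
q0 | __[_]11   read _ → write _, move left, go to q2
q2 | _[_]_11   read _ → write _, move left, go to q3
q3 | [_]__11   read _ → write 2, move right, go to q0
q0 | 2[_]_11   read _ → write _, move left, go to q2
q2 | [2]__11
No transition is defined for (q2, 2); M halts in state q2.

q2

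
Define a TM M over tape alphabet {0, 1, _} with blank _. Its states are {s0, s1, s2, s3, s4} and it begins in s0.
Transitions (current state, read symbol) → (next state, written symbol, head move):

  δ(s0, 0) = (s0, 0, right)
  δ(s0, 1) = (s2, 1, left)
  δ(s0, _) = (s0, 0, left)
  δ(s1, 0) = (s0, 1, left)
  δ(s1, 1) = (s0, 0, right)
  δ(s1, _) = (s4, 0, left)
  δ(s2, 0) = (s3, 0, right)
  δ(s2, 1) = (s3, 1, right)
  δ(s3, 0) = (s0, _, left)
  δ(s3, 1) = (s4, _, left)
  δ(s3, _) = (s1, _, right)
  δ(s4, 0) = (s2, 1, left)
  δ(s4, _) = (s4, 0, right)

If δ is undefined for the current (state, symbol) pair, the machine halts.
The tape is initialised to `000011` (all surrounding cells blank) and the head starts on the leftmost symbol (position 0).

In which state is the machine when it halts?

s0 | _[0]00011   read 0 → write 0, move right, go to s0
s0 | _0[0]0011   read 0 → write 0, move right, go to s0
s0 | _00[0]011   read 0 → write 0, move right, go to s0
s0 | _000[0]11   read 0 → write 0, move right, go to s0
s0 | _0000[1]1   read 1 → write 1, move left, go to s2
s2 | _000[0]11   read 0 → write 0, move right, go to s3
s3 | _0000[1]1   read 1 → write _, move left, go to s4
s4 | _000[0]_1   read 0 → write 1, move left, go to s2
s2 | _00[0]1_1   read 0 → write 0, move right, go to s3
s3 | _000[1]_1   read 1 → write _, move left, go to s4
s4 | _00[0]__1   read 0 → write 1, move left, go to s2
s2 | _0[0]1__1   read 0 → write 0, move right, go to s3
s3 | _00[1]__1   read 1 → write _, move left, go to s4
s4 | _0[0]___1   read 0 → write 1, move left, go to s2
s2 | _[0]1___1   read 0 → write 0, move right, go to s3
s3 | _0[1]___1   read 1 → write _, move left, go to s4
s4 | _[0]____1   read 0 → write 1, move left, go to s2
s2 | [_]1____1
No transition is defined for (s2, _); M halts in state s2.

s2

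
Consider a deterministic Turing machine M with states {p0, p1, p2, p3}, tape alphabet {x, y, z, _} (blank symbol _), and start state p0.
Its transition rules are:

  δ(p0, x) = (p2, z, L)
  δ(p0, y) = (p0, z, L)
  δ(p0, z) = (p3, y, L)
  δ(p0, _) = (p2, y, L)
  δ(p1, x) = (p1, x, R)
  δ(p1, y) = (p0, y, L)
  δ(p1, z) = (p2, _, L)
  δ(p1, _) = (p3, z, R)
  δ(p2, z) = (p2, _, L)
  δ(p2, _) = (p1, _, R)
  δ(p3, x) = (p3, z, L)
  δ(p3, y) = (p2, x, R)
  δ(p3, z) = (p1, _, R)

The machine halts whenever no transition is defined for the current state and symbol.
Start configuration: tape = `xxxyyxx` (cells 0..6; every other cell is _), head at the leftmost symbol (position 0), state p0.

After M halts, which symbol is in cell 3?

x

state=p0 head=0 tape=_[x]xxyyxx   (p0,x)→(p2,z,L)
state=p2 head=-1 tape=[_]zxxyyxx   (p2,_)→(p1,_,R)
state=p1 head=0 tape=_[z]xxyyxx   (p1,z)→(p2,_,L)
state=p2 head=-1 tape=[_]_xxyyxx   (p2,_)→(p1,_,R)
state=p1 head=0 tape=_[_]xxyyxx   (p1,_)→(p3,z,R)
state=p3 head=1 tape=_z[x]xyyxx   (p3,x)→(p3,z,L)
state=p3 head=0 tape=_[z]zxyyxx   (p3,z)→(p1,_,R)
state=p1 head=1 tape=__[z]xyyxx   (p1,z)→(p2,_,L)
state=p2 head=0 tape=_[_]_xyyxx   (p2,_)→(p1,_,R)
state=p1 head=1 tape=__[_]xyyxx   (p1,_)→(p3,z,R)
state=p3 head=2 tape=__z[x]yyxx   (p3,x)→(p3,z,L)
state=p3 head=1 tape=__[z]zyyxx   (p3,z)→(p1,_,R)
state=p1 head=2 tape=___[z]yyxx   (p1,z)→(p2,_,L)
state=p2 head=1 tape=__[_]_yyxx   (p2,_)→(p1,_,R)
state=p1 head=2 tape=___[_]yyxx   (p1,_)→(p3,z,R)
state=p3 head=3 tape=___z[y]yxx   (p3,y)→(p2,x,R)
state=p2 head=4 tape=___zx[y]xx
Cell 3 holds x when M halts.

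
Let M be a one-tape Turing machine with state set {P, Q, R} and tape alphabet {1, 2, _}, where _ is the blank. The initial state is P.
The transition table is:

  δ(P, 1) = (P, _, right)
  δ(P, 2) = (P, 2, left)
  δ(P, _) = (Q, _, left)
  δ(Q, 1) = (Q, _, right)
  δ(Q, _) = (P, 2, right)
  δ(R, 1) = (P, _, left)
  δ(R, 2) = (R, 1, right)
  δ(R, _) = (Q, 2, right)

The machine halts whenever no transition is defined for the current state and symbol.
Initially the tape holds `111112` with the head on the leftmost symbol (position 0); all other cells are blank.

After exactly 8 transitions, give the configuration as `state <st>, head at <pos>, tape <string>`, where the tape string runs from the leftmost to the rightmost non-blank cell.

state=P head=0 tape=[1]11112   (P,1)→(P,_,right)
state=P head=1 tape=_[1]1112   (P,1)→(P,_,right)
state=P head=2 tape=__[1]112   (P,1)→(P,_,right)
state=P head=3 tape=___[1]12   (P,1)→(P,_,right)
state=P head=4 tape=____[1]2   (P,1)→(P,_,right)
state=P head=5 tape=_____[2]   (P,2)→(P,2,left)
state=P head=4 tape=____[_]2   (P,_)→(Q,_,left)
state=Q head=3 tape=___[_]_2   (Q,_)→(P,2,right)
state=P head=4 tape=___2[_]2
After 8 steps: state P, head at 4, tape 2_2.

state P, head at 4, tape 2_2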